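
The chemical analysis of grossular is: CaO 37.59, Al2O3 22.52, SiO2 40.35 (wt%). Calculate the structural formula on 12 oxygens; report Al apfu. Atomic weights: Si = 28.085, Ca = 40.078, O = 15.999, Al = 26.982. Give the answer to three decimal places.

1.981 Al apfu

CaO (M=56.077): mol = 0.67033; Ca = 0.67033, O = 0.67033.
Al2O3 (M=101.961): mol = 0.22087; Al = 0.44174, O = 0.66261.
SiO2 (M=60.083): mol = 0.67157; Si = 0.67157, O = 1.34314.
ΣO = 2.67608; factor = 12/ΣO = 4.48417.
Al apfu = 0.44174 × 4.48417 = 1.981.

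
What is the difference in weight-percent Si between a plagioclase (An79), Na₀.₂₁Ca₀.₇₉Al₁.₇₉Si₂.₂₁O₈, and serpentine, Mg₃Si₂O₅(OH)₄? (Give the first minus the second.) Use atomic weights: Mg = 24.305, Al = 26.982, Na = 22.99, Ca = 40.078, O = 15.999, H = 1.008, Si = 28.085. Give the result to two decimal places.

M(Na₀.₂₁Ca₀.₇₉Al₁.₇₉Si₂.₂₁O₈) = 274.847 g/mol, so wt% Si = 62.068/274.847 × 100 = 22.58%.
M(Mg₃Si₂O₅(OH)₄) = 277.108 g/mol, so wt% Si = 56.170/277.108 × 100 = 20.27%.
22.58 − 20.27 = 2.31 pp.

2.31 percentage points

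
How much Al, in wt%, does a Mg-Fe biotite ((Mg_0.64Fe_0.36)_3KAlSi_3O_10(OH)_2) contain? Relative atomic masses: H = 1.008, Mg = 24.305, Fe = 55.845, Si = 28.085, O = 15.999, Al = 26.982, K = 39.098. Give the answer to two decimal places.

Formula mass = 1.92×24.305 + 1.08×55.845 + 1×39.098 + 1×26.982 + 3×28.085 + 12×15.999 + 2×1.008 = 451.317 g/mol, of which 26.982 g is Al.
So Al makes up 26.982/451.317 = 0.0598 of the mass, i.e. 5.98%.

5.98 wt%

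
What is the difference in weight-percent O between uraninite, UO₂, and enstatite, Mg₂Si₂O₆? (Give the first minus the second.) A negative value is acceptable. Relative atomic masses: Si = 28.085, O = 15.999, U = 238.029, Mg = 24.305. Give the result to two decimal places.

-35.96 percentage points

O in UO₂: molar mass 270.027 g/mol; 2×15.999 = 31.998 g → 11.85 wt%.
O in Mg₂Si₂O₆: molar mass 200.774 g/mol; 6×15.999 = 95.994 g → 47.81 wt%.
Difference = 11.85 − 47.81 = -35.96 percentage points.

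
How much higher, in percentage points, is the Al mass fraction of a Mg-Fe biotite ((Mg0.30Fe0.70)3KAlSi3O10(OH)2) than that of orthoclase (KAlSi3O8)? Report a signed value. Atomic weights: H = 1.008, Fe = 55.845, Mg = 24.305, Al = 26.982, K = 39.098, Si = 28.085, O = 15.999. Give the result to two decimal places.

-4.11 percentage points

First mineral: 26.982 g Al in 483.488 g formula = 5.58 wt% Al.
Second mineral: 26.982 g Al in 278.327 g formula = 9.69 wt% Al.
5.58% − 9.69% gives a difference of -4.11 percentage points.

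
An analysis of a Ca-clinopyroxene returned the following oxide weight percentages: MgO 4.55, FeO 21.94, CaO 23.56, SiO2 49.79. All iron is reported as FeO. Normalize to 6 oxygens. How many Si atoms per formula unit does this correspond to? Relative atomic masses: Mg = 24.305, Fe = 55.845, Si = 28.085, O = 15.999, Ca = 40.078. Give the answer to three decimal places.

1.992 Si apfu

MgO (M=40.304): mol = 0.11289; Mg = 0.11289, O = 0.11289.
FeO (M=71.844): mol = 0.30538; Fe = 0.30538, O = 0.30538.
CaO (M=56.077): mol = 0.42014; Ca = 0.42014, O = 0.42014.
SiO2 (M=60.083): mol = 0.82869; Si = 0.82869, O = 1.65738.
ΣO = 2.49579; factor = 6/ΣO = 2.40405.
Si apfu = 0.82869 × 2.40405 = 1.992.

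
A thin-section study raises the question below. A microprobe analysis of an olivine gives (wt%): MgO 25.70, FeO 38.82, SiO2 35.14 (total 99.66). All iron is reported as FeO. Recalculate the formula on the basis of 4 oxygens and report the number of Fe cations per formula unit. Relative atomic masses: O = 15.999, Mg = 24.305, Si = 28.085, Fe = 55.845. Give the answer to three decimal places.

0.921 Fe apfu

25.70 wt% MgO ÷ 40.304 g/mol = 0.63765 mol, giving 0.63765 Mg and 0.63765 O.
38.82 wt% FeO ÷ 71.844 g/mol = 0.54034 mol, giving 0.54034 Fe and 0.54034 O.
35.14 wt% SiO2 ÷ 60.083 g/mol = 0.58486 mol, giving 0.58486 Si and 1.16972 O.
Oxygen sums to 2.34771; scaling by 4/2.34771 = 1.70379 puts the formula on 4 O.
Fe: 0.54034 × 1.70379 = 0.921 atoms per formula unit.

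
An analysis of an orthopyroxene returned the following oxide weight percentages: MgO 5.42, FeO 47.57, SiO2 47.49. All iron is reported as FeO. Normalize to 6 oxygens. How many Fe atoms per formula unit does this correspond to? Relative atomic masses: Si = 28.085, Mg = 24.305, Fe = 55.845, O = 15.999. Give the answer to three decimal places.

1.671 Fe apfu

5.42 wt% MgO ÷ 40.304 g/mol = 0.13448 mol, giving 0.13448 Mg and 0.13448 O.
47.57 wt% FeO ÷ 71.844 g/mol = 0.66213 mol, giving 0.66213 Fe and 0.66213 O.
47.49 wt% SiO2 ÷ 60.083 g/mol = 0.79041 mol, giving 0.79041 Si and 1.58082 O.
Oxygen sums to 2.37743; scaling by 6/2.37743 = 2.52373 puts the formula on 6 O.
Fe: 0.66213 × 2.52373 = 1.671 atoms per formula unit.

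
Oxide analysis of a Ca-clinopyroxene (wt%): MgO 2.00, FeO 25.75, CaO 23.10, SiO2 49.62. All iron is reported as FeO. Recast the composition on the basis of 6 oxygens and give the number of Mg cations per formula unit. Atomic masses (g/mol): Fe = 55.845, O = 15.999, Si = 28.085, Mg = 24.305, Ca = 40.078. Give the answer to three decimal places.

2.00 wt% MgO ÷ 40.304 g/mol = 0.04962 mol, giving 0.04962 Mg and 0.04962 O.
25.75 wt% FeO ÷ 71.844 g/mol = 0.35842 mol, giving 0.35842 Fe and 0.35842 O.
23.10 wt% CaO ÷ 56.077 g/mol = 0.41193 mol, giving 0.41193 Ca and 0.41193 O.
49.62 wt% SiO2 ÷ 60.083 g/mol = 0.82586 mol, giving 0.82586 Si and 1.65172 O.
Oxygen sums to 2.47169; scaling by 6/2.47169 = 2.42749 puts the formula on 6 O.
Mg: 0.04962 × 2.42749 = 0.120 atoms per formula unit.

0.120 Mg apfu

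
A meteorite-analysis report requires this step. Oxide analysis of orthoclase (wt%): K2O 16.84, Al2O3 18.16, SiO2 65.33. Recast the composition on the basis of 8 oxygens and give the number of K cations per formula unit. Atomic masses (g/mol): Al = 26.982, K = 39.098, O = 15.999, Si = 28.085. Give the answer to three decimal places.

16.84 wt% K2O ÷ 94.195 g/mol = 0.17878 mol, giving 0.35756 K and 0.17878 O.
18.16 wt% Al2O3 ÷ 101.961 g/mol = 0.17811 mol, giving 0.35622 Al and 0.53433 O.
65.33 wt% SiO2 ÷ 60.083 g/mol = 1.08733 mol, giving 1.08733 Si and 2.17466 O.
Oxygen sums to 2.88777; scaling by 8/2.88777 = 2.77030 puts the formula on 8 O.
K: 0.35756 × 2.77030 = 0.991 atoms per formula unit.

0.991 K apfu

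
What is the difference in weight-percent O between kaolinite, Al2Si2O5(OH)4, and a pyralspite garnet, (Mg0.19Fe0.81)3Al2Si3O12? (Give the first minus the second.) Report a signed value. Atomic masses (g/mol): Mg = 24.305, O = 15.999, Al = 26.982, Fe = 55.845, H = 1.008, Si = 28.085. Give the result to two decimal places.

First mineral: 143.991 g O in 258.157 g formula = 55.78 wt% O.
Second mineral: 191.988 g O in 479.764 g formula = 40.02 wt% O.
55.78% − 40.02% gives a difference of 15.76 percentage points.

15.76 percentage points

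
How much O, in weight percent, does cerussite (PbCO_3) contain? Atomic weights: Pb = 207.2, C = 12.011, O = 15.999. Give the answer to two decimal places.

Formula mass = 1·207.2 + 1·12.011 + 3·15.999 = 267.208 g/mol, of which 47.997 g is O.
So O makes up 47.997/267.208 = 0.1796 of the mass, i.e. 17.96%.

17.96 weight percent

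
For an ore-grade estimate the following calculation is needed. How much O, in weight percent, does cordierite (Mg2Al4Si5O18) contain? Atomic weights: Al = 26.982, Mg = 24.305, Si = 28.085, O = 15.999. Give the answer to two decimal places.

49.23 weight percent

M(Mg2Al4Si5O18) = 584.945 g/mol.
O contributes 18 × 15.999 = 287.982 g per mole.
287.982/584.945 = 0.4923 → 49.23%.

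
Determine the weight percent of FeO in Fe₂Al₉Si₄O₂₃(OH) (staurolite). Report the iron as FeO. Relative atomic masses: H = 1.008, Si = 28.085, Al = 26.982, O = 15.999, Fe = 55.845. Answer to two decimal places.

M(Fe₂Al₉Si₄O₂₃(OH)) = 851.852 g/mol; M(FeO) = 71.844 g/mol.
Moles FeO per formula unit = 2 Fe ÷ 1 = 2.0000.
FeO fraction = (2.0000 × 71.844) / 851.852 = 143.688/851.852 = 0.1687.

16.87 wt%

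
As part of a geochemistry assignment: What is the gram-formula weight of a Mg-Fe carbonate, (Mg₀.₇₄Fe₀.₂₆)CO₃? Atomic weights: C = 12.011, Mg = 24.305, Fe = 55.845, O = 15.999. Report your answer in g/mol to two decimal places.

92.51 g/mol

Mg: 0.74 × 24.305 = 17.9857
Fe: 0.26 × 55.845 = 14.5197
C: 1 × 12.011 = 12.0110
O: 3 × 15.999 = 47.9970
Summing the contributions gives the formula mass.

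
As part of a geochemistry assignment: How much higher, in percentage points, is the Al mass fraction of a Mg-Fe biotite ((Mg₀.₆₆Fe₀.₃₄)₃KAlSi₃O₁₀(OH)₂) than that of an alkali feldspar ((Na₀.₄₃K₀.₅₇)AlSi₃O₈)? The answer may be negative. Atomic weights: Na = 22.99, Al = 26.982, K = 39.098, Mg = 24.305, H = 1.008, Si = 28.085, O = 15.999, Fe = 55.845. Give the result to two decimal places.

-3.94 percentage points

First mineral: 26.982 g Al in 449.425 g formula = 6.00 wt% Al.
Second mineral: 26.982 g Al in 271.401 g formula = 9.94 wt% Al.
6.00% − 9.94% gives a difference of -3.94 percentage points.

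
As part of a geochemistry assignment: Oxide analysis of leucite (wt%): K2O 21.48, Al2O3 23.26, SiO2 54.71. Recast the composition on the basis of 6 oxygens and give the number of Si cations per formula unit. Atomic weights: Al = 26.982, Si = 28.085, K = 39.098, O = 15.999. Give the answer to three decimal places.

21.48 wt% K2O ÷ 94.195 g/mol = 0.22804 mol, giving 0.45608 K and 0.22804 O.
23.26 wt% Al2O3 ÷ 101.961 g/mol = 0.22813 mol, giving 0.45626 Al and 0.68439 O.
54.71 wt% SiO2 ÷ 60.083 g/mol = 0.91057 mol, giving 0.91057 Si and 1.82114 O.
Oxygen sums to 2.73357; scaling by 6/2.73357 = 2.19493 puts the formula on 6 O.
Si: 0.91057 × 2.19493 = 1.999 atoms per formula unit.

1.999 Si apfu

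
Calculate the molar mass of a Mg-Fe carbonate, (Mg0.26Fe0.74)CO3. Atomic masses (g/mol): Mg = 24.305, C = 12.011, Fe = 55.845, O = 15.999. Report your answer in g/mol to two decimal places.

107.65 g/mol

M = 0.26*24.305 + 0.74*55.845 + 1*12.011 + 3*15.999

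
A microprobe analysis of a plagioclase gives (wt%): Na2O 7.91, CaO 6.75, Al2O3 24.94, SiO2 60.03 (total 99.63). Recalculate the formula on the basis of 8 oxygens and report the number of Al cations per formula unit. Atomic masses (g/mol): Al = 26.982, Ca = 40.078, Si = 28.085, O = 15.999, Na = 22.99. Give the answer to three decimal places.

Na2O: 7.91/61.979 = 0.12762 mol → 0.25524 mol Na, 0.12762 mol O.
CaO: 6.75/56.077 = 0.12037 mol → 0.12037 mol Ca, 0.12037 mol O.
Al2O3: 24.94/101.961 = 0.24460 mol → 0.48920 mol Al, 0.73380 mol O.
SiO2: 60.03/60.083 = 0.99912 mol → 0.99912 mol Si, 1.99824 mol O.
Total oxygen = 2.98003 mol. Normalization factor = 8/2.98003 = 2.68454.
Al per 8 O = 0.48920 × 2.68454 = 1.313.

1.313 Al apfu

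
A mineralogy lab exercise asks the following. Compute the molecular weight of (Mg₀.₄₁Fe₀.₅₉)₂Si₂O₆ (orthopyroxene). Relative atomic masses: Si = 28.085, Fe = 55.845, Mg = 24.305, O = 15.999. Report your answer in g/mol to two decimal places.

M = 0.82*24.305 + 1.18*55.845 + 2*28.085 + 6*15.999

237.99 g/mol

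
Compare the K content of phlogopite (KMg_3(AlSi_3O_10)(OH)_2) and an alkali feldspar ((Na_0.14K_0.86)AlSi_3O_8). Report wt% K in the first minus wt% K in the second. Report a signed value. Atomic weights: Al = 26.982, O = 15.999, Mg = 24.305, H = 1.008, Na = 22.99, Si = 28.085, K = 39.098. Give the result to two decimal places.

-2.81 percentage points

K in KMg_3(AlSi_3O_10)(OH)_2: molar mass 417.254 g/mol; 1×39.098 = 39.098 g → 9.37 wt%.
K in (Na_0.14K_0.86)AlSi_3O_8: molar mass 276.072 g/mol; 0.86×39.098 = 33.624 g → 12.18 wt%.
Difference = 9.37 − 12.18 = -2.81 percentage points.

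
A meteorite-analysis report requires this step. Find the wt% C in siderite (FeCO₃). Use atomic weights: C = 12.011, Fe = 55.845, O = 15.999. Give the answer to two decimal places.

Formula mass = 1·55.845 + 1·12.011 + 3·15.999 = 115.853 g/mol, of which 12.011 g is C.
So C makes up 12.011/115.853 = 0.1037 of the mass, i.e. 10.37%.

10.37 wt%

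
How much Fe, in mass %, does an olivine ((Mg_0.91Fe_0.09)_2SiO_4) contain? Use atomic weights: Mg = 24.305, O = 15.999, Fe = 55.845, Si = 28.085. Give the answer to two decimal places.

Molar mass of (Mg_0.91Fe_0.09)_2SiO_4: 1.82*24.305 + 0.18*55.845 + 1*28.085 + 4*15.999 = 146.368 g/mol.
Mass of Fe per formula unit: 0.18 × 55.845 = 10.052 g.
Weight fraction Fe = 10.052 / 146.368 = 0.0687.

6.87 mass %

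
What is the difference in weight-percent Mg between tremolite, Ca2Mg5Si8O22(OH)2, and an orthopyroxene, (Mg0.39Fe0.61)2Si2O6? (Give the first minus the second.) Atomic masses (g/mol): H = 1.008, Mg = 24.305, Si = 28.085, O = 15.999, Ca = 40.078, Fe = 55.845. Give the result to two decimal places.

First mineral: 121.525 g Mg in 812.353 g formula = 14.96 wt% Mg.
Second mineral: 18.958 g Mg in 239.253 g formula = 7.92 wt% Mg.
14.96% − 7.92% gives a difference of 7.04 percentage points.

7.04 percentage points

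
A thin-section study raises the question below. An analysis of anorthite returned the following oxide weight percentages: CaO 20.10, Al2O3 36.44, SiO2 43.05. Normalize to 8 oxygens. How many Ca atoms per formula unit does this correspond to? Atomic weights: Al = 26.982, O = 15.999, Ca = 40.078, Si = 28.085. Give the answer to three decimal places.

1.001 Ca apfu

CaO (M=56.077): mol = 0.35844; Ca = 0.35844, O = 0.35844.
Al2O3 (M=101.961): mol = 0.35739; Al = 0.71478, O = 1.07217.
SiO2 (M=60.083): mol = 0.71651; Si = 0.71651, O = 1.43302.
ΣO = 2.86363; factor = 8/ΣO = 2.79366.
Ca apfu = 0.35844 × 2.79366 = 1.001.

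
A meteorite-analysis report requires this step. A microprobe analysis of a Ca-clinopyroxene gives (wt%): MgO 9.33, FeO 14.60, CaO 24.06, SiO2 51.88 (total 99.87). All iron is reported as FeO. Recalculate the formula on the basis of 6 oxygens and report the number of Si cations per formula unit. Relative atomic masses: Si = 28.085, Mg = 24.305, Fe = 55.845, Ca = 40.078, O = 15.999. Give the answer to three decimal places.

2.000 Si apfu

9.33 wt% MgO ÷ 40.304 g/mol = 0.23149 mol, giving 0.23149 Mg and 0.23149 O.
14.60 wt% FeO ÷ 71.844 g/mol = 0.20322 mol, giving 0.20322 Fe and 0.20322 O.
24.06 wt% CaO ÷ 56.077 g/mol = 0.42905 mol, giving 0.42905 Ca and 0.42905 O.
51.88 wt% SiO2 ÷ 60.083 g/mol = 0.86347 mol, giving 0.86347 Si and 1.72694 O.
Oxygen sums to 2.59070; scaling by 6/2.59070 = 2.31598 puts the formula on 6 O.
Si: 0.86347 × 2.31598 = 2.000 atoms per formula unit.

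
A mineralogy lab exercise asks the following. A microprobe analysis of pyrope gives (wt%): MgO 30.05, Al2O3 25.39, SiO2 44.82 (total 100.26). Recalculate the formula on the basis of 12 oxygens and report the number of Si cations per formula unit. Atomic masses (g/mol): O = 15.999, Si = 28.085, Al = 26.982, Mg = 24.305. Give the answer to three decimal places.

MgO (M=40.304): mol = 0.74558; Mg = 0.74558, O = 0.74558.
Al2O3 (M=101.961): mol = 0.24902; Al = 0.49804, O = 0.74706.
SiO2 (M=60.083): mol = 0.74597; Si = 0.74597, O = 1.49194.
ΣO = 2.98458; factor = 12/ΣO = 4.02067.
Si apfu = 0.74597 × 4.02067 = 2.999.

2.999 Si apfu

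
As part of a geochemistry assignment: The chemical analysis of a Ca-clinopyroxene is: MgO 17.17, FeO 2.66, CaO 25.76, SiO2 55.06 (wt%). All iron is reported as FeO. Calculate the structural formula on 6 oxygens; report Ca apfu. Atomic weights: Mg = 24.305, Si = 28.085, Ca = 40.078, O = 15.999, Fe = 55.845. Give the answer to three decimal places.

1.000 Ca apfu

MgO: 17.17/40.304 = 0.42601 mol → 0.42601 mol Mg, 0.42601 mol O.
FeO: 2.66/71.844 = 0.03702 mol → 0.03702 mol Fe, 0.03702 mol O.
CaO: 25.76/56.077 = 0.45937 mol → 0.45937 mol Ca, 0.45937 mol O.
SiO2: 55.06/60.083 = 0.91640 mol → 0.91640 mol Si, 1.83280 mol O.
Total oxygen = 2.75520 mol. Normalization factor = 6/2.75520 = 2.17770.
Ca per 6 O = 0.45937 × 2.17770 = 1.000.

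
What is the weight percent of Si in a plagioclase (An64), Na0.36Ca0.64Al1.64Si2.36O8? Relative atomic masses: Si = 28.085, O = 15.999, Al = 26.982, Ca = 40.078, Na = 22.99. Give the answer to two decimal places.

M(Na0.36Ca0.64Al1.64Si2.36O8) = 272.449 g/mol.
Si contributes 2.36 × 28.085 = 66.281 g per mole.
66.281/272.449 = 0.2433 → 24.33%.

24.33 weight percent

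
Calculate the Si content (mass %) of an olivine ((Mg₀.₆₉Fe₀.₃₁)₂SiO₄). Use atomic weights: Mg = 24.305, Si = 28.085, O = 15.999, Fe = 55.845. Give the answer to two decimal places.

M((Mg₀.₆₉Fe₀.₃₁)₂SiO₄) = 160.246 g/mol.
Si contributes 1 × 28.085 = 28.085 g per mole.
28.085/160.246 = 0.1753 → 17.53%.

17.53 mass %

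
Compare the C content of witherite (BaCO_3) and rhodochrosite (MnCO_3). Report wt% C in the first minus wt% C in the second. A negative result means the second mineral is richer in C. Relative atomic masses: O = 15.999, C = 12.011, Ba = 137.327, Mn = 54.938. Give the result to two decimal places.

M(BaCO_3) = 197.335 g/mol, so wt% C = 12.011/197.335 × 100 = 6.09%.
M(MnCO_3) = 114.946 g/mol, so wt% C = 12.011/114.946 × 100 = 10.45%.
6.09 − 10.45 = -4.36 pp.

-4.36 percentage points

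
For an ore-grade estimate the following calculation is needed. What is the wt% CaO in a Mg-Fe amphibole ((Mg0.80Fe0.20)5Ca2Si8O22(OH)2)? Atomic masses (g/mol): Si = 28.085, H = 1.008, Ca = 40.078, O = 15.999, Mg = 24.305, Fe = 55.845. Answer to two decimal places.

13.29 wt%

M((Mg0.80Fe0.20)5Ca2Si8O22(OH)2) = 843.893 g/mol; M(CaO) = 56.077 g/mol.
Moles CaO per formula unit = 2 Ca ÷ 1 = 2.0000.
CaO fraction = (2.0000 × 56.077) / 843.893 = 112.154/843.893 = 0.1329.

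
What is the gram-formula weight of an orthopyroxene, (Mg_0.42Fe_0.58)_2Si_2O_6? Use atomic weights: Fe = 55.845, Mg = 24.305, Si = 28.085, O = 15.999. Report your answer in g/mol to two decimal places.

237.36 g/mol

M = 0.84·24.305 + 1.16·55.845 + 2·28.085 + 6·15.999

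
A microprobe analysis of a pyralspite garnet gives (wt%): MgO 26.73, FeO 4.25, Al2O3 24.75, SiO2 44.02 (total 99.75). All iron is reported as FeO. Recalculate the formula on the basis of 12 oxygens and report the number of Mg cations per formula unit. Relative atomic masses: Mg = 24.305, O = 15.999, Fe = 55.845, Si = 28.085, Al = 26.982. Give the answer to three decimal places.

2.729 Mg apfu

26.73 wt% MgO ÷ 40.304 g/mol = 0.66321 mol, giving 0.66321 Mg and 0.66321 O.
4.25 wt% FeO ÷ 71.844 g/mol = 0.05916 mol, giving 0.05916 Fe and 0.05916 O.
24.75 wt% Al2O3 ÷ 101.961 g/mol = 0.24274 mol, giving 0.48548 Al and 0.72822 O.
44.02 wt% SiO2 ÷ 60.083 g/mol = 0.73265 mol, giving 0.73265 Si and 1.46530 O.
Oxygen sums to 2.91589; scaling by 12/2.91589 = 4.11538 puts the formula on 12 O.
Mg: 0.66321 × 4.11538 = 2.729 atoms per formula unit.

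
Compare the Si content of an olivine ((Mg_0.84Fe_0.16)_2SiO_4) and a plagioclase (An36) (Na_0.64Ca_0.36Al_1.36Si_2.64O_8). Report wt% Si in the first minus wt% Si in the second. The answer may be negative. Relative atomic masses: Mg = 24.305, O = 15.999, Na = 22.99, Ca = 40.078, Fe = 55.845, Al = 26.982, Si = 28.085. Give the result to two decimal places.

M((Mg_0.84Fe_0.16)_2SiO_4) = 150.784 g/mol, so wt% Si = 28.085/150.784 × 100 = 18.63%.
M(Na_0.64Ca_0.36Al_1.36Si_2.64O_8) = 267.974 g/mol, so wt% Si = 74.144/267.974 × 100 = 27.67%.
18.63 − 27.67 = -9.04 pp.

-9.04 percentage points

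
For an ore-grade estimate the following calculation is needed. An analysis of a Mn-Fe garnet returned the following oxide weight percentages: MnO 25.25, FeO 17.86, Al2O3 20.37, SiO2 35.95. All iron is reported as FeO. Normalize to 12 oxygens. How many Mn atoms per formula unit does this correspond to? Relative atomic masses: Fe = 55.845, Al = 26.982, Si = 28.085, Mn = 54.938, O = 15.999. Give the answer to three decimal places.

MnO: 25.25/70.937 = 0.35595 mol → 0.35595 mol Mn, 0.35595 mol O.
FeO: 17.86/71.844 = 0.24859 mol → 0.24859 mol Fe, 0.24859 mol O.
Al2O3: 20.37/101.961 = 0.19978 mol → 0.39956 mol Al, 0.59934 mol O.
SiO2: 35.95/60.083 = 0.59834 mol → 0.59834 mol Si, 1.19668 mol O.
Total oxygen = 2.40056 mol. Normalization factor = 12/2.40056 = 4.99883.
Mn per 12 O = 0.35595 × 4.99883 = 1.779.

1.779 Mn apfu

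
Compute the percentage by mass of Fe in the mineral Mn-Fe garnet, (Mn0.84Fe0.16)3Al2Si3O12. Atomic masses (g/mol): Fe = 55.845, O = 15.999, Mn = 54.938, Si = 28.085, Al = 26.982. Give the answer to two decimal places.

5.41 mass %

Formula mass = 2.52·54.938 + 0.48·55.845 + 2·26.982 + 3·28.085 + 12·15.999 = 495.456 g/mol, of which 26.806 g is Fe.
So Fe makes up 26.806/495.456 = 0.0541 of the mass, i.e. 5.41%.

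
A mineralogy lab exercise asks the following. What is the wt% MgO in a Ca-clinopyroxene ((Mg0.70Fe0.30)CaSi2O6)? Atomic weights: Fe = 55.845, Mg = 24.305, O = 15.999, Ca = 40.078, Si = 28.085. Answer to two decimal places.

12.48 wt%

Formula mass = 226.009 g/mol.
0.70 Mg → 0.7000 mol MgO per formula unit; M(MgO) = 40.304, so MgO mass = 28.213 g.
28.213/226.009 × 100 = 12.48 wt%.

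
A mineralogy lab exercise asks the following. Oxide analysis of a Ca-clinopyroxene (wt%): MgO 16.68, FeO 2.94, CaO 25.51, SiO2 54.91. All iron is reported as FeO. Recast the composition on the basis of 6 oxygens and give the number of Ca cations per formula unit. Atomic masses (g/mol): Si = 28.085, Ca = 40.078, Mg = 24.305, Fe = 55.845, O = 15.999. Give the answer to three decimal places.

0.997 Ca apfu

16.68 wt% MgO ÷ 40.304 g/mol = 0.41385 mol, giving 0.41385 Mg and 0.41385 O.
2.94 wt% FeO ÷ 71.844 g/mol = 0.04092 mol, giving 0.04092 Fe and 0.04092 O.
25.51 wt% CaO ÷ 56.077 g/mol = 0.45491 mol, giving 0.45491 Ca and 0.45491 O.
54.91 wt% SiO2 ÷ 60.083 g/mol = 0.91390 mol, giving 0.91390 Si and 1.82780 O.
Oxygen sums to 2.73748; scaling by 6/2.73748 = 2.19180 puts the formula on 6 O.
Ca: 0.45491 × 2.19180 = 0.997 atoms per formula unit.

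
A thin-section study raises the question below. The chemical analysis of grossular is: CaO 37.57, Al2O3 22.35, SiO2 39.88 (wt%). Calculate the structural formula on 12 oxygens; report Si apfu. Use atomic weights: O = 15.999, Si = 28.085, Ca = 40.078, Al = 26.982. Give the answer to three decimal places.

37.57 wt% CaO ÷ 56.077 g/mol = 0.66997 mol, giving 0.66997 Ca and 0.66997 O.
22.35 wt% Al2O3 ÷ 101.961 g/mol = 0.21920 mol, giving 0.43840 Al and 0.65760 O.
39.88 wt% SiO2 ÷ 60.083 g/mol = 0.66375 mol, giving 0.66375 Si and 1.32750 O.
Oxygen sums to 2.65507; scaling by 12/2.65507 = 4.51965 puts the formula on 12 O.
Si: 0.66375 × 4.51965 = 3.000 atoms per formula unit.

3.000 Si apfu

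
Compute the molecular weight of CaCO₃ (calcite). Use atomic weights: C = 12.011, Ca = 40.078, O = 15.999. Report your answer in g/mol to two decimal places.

The formula mass is the sum 1·40.078 + 1·12.011 + 3·15.999.

100.09 g/mol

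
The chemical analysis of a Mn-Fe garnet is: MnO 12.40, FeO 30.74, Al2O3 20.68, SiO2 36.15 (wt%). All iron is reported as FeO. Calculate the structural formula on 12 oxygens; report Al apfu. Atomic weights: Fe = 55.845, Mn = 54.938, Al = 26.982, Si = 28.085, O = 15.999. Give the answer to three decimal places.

MnO (M=70.937): mol = 0.17480; Mn = 0.17480, O = 0.17480.
FeO (M=71.844): mol = 0.42787; Fe = 0.42787, O = 0.42787.
Al2O3 (M=101.961): mol = 0.20282; Al = 0.40564, O = 0.60846.
SiO2 (M=60.083): mol = 0.60167; Si = 0.60167, O = 1.20334.
ΣO = 2.41447; factor = 12/ΣO = 4.97003.
Al apfu = 0.40564 × 4.97003 = 2.016.

2.016 Al apfu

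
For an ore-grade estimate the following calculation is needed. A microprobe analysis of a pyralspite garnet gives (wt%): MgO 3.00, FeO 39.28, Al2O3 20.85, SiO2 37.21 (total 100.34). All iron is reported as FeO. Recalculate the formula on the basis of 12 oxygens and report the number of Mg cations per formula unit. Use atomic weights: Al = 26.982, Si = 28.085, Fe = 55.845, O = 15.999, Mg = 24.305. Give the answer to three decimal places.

0.361 Mg apfu

MgO: 3.00/40.304 = 0.07443 mol → 0.07443 mol Mg, 0.07443 mol O.
FeO: 39.28/71.844 = 0.54674 mol → 0.54674 mol Fe, 0.54674 mol O.
Al2O3: 20.85/101.961 = 0.20449 mol → 0.40898 mol Al, 0.61347 mol O.
SiO2: 37.21/60.083 = 0.61931 mol → 0.61931 mol Si, 1.23862 mol O.
Total oxygen = 2.47326 mol. Normalization factor = 12/2.47326 = 4.85190.
Mg per 12 O = 0.07443 × 4.85190 = 0.361.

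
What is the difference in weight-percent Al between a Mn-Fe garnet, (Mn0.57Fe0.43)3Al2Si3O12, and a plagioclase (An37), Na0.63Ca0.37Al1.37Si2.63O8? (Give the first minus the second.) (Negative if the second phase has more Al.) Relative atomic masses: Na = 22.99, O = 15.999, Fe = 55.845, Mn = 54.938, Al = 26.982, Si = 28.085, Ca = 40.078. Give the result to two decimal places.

M((Mn0.57Fe0.43)3Al2Si3O12) = 496.191 g/mol, so wt% Al = 53.964/496.191 × 100 = 10.88%.
M(Na0.63Ca0.37Al1.37Si2.63O8) = 268.133 g/mol, so wt% Al = 36.965/268.133 × 100 = 13.79%.
10.88 − 13.79 = -2.91 pp.

-2.91 percentage points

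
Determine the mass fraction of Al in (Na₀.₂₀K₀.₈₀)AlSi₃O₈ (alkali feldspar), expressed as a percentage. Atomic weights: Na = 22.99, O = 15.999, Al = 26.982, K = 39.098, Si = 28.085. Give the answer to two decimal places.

9.81 weight percent

M((Na₀.₂₀K₀.₈₀)AlSi₃O₈) = 275.105 g/mol.
Al contributes 1 × 26.982 = 26.982 g per mole.
26.982/275.105 = 0.0981 → 9.81%.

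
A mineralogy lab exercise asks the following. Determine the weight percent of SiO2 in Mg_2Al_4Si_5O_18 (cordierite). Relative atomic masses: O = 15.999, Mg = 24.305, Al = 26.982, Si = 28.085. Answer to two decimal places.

51.36 wt%

Formula mass = 584.945 g/mol.
5 Si → 5.0000 mol SiO2 per formula unit; M(SiO2) = 60.083, so SiO2 mass = 300.415 g.
300.415/584.945 × 100 = 51.36 wt%.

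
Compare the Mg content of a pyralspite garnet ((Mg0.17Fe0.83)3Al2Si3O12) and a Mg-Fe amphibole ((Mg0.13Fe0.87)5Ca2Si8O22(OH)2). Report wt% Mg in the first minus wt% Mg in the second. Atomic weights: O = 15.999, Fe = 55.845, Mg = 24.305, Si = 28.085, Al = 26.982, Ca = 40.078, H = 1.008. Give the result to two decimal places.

First mineral: 12.396 g Mg in 481.657 g formula = 2.57 wt% Mg.
Second mineral: 15.798 g Mg in 949.552 g formula = 1.66 wt% Mg.
2.57% − 1.66% gives a difference of 0.91 percentage points.

0.91 percentage points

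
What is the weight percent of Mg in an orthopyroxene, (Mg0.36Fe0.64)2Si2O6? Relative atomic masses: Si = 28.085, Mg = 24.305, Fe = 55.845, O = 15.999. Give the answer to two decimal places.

7.26 mass %

Formula mass = 0.72*24.305 + 1.28*55.845 + 2*28.085 + 6*15.999 = 241.145 g/mol, of which 17.500 g is Mg.
So Mg makes up 17.500/241.145 = 0.0726 of the mass, i.e. 7.26%.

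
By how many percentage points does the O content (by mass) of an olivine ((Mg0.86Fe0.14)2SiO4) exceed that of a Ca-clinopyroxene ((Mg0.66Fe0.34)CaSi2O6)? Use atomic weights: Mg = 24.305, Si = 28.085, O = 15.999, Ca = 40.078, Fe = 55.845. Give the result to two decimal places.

0.56 percentage points

O in (Mg0.86Fe0.14)2SiO4: molar mass 149.522 g/mol; 4×15.999 = 63.996 g → 42.80 wt%.
O in (Mg0.66Fe0.34)CaSi2O6: molar mass 227.271 g/mol; 6×15.999 = 95.994 g → 42.24 wt%.
Difference = 42.80 − 42.24 = 0.56 percentage points.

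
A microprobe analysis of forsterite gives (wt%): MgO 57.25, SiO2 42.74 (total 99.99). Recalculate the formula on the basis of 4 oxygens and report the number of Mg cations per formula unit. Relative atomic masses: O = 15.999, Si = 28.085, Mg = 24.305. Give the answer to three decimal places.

1.998 Mg apfu

MgO: 57.25/40.304 = 1.42045 mol → 1.42045 mol Mg, 1.42045 mol O.
SiO2: 42.74/60.083 = 0.71135 mol → 0.71135 mol Si, 1.42270 mol O.
Total oxygen = 2.84315 mol. Normalization factor = 4/2.84315 = 1.40689.
Mg per 4 O = 1.42045 × 1.40689 = 1.998.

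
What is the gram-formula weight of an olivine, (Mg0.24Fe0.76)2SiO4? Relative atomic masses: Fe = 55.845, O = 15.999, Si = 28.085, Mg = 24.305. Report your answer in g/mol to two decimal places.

The formula mass is the sum 0.48*24.305 + 1.52*55.845 + 1*28.085 + 4*15.999.

188.63 g/mol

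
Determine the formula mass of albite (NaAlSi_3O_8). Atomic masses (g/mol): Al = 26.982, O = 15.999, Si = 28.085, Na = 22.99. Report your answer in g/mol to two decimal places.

The formula mass is the sum 1*22.99 + 1*26.982 + 3*28.085 + 8*15.999.

262.22 g/mol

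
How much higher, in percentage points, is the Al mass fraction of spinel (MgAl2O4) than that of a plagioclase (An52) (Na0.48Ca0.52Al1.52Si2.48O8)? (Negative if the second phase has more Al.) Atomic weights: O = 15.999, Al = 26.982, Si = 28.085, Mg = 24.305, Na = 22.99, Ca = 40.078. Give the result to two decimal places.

Al in MgAl2O4: molar mass 142.265 g/mol; 2×26.982 = 53.964 g → 37.93 wt%.
Al in Na0.48Ca0.52Al1.52Si2.48O8: molar mass 270.531 g/mol; 1.52×26.982 = 41.013 g → 15.16 wt%.
Difference = 37.93 − 15.16 = 22.77 percentage points.

22.77 percentage points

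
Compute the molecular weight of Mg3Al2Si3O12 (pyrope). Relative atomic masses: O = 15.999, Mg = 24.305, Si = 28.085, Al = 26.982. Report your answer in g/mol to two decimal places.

Mg: 3 × 24.305 = 72.9150
Al: 2 × 26.982 = 53.9640
Si: 3 × 28.085 = 84.2550
O: 12 × 15.999 = 191.9880
Summing the contributions gives the formula mass.

403.12 g/mol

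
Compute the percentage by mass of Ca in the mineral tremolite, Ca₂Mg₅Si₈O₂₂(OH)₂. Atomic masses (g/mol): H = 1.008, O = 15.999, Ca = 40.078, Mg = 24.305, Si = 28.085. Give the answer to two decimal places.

9.87 weight percent

M(Ca₂Mg₅Si₈O₂₂(OH)₂) = 812.353 g/mol.
Ca contributes 2 × 40.078 = 80.156 g per mole.
80.156/812.353 = 0.0987 → 9.87%.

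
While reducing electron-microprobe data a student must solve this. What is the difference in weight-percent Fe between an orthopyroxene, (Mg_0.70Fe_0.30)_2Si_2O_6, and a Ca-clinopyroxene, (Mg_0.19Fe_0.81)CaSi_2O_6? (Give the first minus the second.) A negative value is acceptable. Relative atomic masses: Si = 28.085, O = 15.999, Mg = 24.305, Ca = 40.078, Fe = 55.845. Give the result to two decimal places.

First mineral: 33.507 g Fe in 219.698 g formula = 15.25 wt% Fe.
Second mineral: 45.234 g Fe in 242.094 g formula = 18.68 wt% Fe.
15.25% − 18.68% gives a difference of -3.43 percentage points.

-3.43 percentage points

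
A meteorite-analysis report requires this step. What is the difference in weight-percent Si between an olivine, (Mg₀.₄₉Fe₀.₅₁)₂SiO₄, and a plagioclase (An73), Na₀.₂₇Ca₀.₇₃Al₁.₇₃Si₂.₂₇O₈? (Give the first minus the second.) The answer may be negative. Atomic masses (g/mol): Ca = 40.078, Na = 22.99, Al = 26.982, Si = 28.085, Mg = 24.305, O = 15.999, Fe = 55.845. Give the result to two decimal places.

-7.03 percentage points

Si in (Mg₀.₄₉Fe₀.₅₁)₂SiO₄: molar mass 172.862 g/mol; 1×28.085 = 28.085 g → 16.25 wt%.
Si in Na₀.₂₇Ca₀.₇₃Al₁.₇₃Si₂.₂₇O₈: molar mass 273.888 g/mol; 2.27×28.085 = 63.753 g → 23.28 wt%.
Difference = 16.25 − 23.28 = -7.03 percentage points.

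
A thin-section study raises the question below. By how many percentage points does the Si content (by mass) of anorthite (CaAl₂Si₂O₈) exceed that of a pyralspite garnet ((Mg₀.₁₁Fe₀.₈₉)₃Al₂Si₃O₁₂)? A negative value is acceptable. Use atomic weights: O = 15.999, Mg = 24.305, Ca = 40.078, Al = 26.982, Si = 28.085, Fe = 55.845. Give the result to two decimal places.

M(CaAl₂Si₂O₈) = 278.204 g/mol, so wt% Si = 56.170/278.204 × 100 = 20.19%.
M((Mg₀.₁₁Fe₀.₈₉)₃Al₂Si₃O₁₂) = 487.334 g/mol, so wt% Si = 84.255/487.334 × 100 = 17.29%.
20.19 − 17.29 = 2.90 pp.

2.90 percentage points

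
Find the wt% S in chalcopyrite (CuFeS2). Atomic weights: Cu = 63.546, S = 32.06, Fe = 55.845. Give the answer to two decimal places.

M(CuFeS2) = 183.511 g/mol.
S contributes 2 × 32.06 = 64.120 g per mole.
64.120/183.511 = 0.3494 → 34.94%.

34.94 wt%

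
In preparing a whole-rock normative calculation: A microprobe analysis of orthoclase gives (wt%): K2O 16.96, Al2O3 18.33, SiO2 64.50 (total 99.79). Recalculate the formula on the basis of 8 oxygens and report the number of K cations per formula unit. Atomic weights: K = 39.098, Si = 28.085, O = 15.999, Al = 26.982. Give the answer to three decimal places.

1.005 K apfu

16.96 wt% K2O ÷ 94.195 g/mol = 0.18005 mol, giving 0.36010 K and 0.18005 O.
18.33 wt% Al2O3 ÷ 101.961 g/mol = 0.17977 mol, giving 0.35954 Al and 0.53931 O.
64.50 wt% SiO2 ÷ 60.083 g/mol = 1.07351 mol, giving 1.07351 Si and 2.14702 O.
Oxygen sums to 2.86638; scaling by 8/2.86638 = 2.79098 puts the formula on 8 O.
K: 0.36010 × 2.79098 = 1.005 atoms per formula unit.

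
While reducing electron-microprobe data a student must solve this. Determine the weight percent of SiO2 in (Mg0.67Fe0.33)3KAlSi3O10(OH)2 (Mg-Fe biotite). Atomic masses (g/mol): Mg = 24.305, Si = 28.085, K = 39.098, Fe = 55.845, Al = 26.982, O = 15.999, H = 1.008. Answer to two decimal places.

40.19 wt%

M((Mg0.67Fe0.33)3KAlSi3O10(OH)2) = 448.479 g/mol; M(SiO2) = 60.083 g/mol.
Moles SiO2 per formula unit = 3 Si ÷ 1 = 3.0000.
SiO2 fraction = (3.0000 × 60.083) / 448.479 = 180.249/448.479 = 0.4019.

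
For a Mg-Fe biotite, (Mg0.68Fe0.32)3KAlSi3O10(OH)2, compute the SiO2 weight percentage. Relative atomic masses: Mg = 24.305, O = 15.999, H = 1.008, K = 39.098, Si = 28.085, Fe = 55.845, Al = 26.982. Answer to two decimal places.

M((Mg0.68Fe0.32)3KAlSi3O10(OH)2) = 447.532 g/mol; M(SiO2) = 60.083 g/mol.
Moles SiO2 per formula unit = 3 Si ÷ 1 = 3.0000.
SiO2 fraction = (3.0000 × 60.083) / 447.532 = 180.249/447.532 = 0.4028.

40.28 wt%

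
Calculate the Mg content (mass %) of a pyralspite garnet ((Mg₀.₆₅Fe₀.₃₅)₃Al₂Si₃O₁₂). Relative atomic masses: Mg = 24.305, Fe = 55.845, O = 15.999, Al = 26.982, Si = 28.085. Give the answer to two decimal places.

10.86 mass %

Molar mass of (Mg₀.₆₅Fe₀.₃₅)₃Al₂Si₃O₁₂: 1.95×24.305 + 1.05×55.845 + 2×26.982 + 3×28.085 + 12×15.999 = 436.239 g/mol.
Mass of Mg per formula unit: 1.95 × 24.305 = 47.395 g.
Weight fraction Mg = 47.395 / 436.239 = 0.1086.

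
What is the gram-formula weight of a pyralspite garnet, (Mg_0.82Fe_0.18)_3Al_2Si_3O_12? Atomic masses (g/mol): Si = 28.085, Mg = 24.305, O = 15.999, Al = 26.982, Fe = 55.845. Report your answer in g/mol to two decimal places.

420.15 g/mol

Mg: 2.46 × 24.305 = 59.7903
Fe: 0.54 × 55.845 = 30.1563
Al: 2 × 26.982 = 53.9640
Si: 3 × 28.085 = 84.2550
O: 12 × 15.999 = 191.9880
Summing the contributions gives the formula mass.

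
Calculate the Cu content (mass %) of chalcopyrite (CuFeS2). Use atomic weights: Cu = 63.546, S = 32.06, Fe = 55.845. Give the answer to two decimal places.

34.63 mass %

M(CuFeS2) = 183.511 g/mol.
Cu contributes 1 × 63.546 = 63.546 g per mole.
63.546/183.511 = 0.3463 → 34.63%.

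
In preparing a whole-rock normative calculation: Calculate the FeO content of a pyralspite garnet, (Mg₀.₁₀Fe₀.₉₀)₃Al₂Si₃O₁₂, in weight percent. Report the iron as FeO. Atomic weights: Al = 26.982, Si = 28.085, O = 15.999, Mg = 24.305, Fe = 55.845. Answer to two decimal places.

M((Mg₀.₁₀Fe₀.₉₀)₃Al₂Si₃O₁₂) = 488.280 g/mol; M(FeO) = 71.844 g/mol.
Moles FeO per formula unit = 2.70 Fe ÷ 1 = 2.7000.
FeO fraction = (2.7000 × 71.844) / 488.280 = 193.979/488.280 = 0.3973.

39.73 wt%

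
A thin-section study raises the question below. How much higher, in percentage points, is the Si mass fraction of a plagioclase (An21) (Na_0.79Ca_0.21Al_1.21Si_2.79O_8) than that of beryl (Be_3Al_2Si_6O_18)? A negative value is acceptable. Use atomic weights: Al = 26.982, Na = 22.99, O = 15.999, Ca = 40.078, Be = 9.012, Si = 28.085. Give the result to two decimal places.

First mineral: 78.357 g Si in 265.576 g formula = 29.50 wt% Si.
Second mineral: 168.510 g Si in 537.492 g formula = 31.35 wt% Si.
29.50% − 31.35% gives a difference of -1.85 percentage points.

-1.85 percentage points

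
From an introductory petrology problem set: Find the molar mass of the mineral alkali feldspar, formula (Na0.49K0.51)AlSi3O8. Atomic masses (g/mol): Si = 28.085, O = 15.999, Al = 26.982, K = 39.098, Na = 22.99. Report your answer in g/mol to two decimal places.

M = 0.49×22.99 + 0.51×39.098 + 1×26.982 + 3×28.085 + 8×15.999

270.43 g/mol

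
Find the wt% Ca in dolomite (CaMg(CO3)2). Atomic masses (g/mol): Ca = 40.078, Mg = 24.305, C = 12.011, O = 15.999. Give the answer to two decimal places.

21.73 weight percent

Molar mass of CaMg(CO3)2: 1×40.078 + 1×24.305 + 2×12.011 + 6×15.999 = 184.399 g/mol.
Mass of Ca per formula unit: 1 × 40.078 = 40.078 g.
Weight fraction Ca = 40.078 / 184.399 = 0.2173.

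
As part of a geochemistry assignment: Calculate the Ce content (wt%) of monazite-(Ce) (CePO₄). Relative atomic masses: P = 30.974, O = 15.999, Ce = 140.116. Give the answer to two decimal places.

59.60 wt%

M(CePO₄) = 235.086 g/mol.
Ce contributes 1 × 140.116 = 140.116 g per mole.
140.116/235.086 = 0.5960 → 59.60%.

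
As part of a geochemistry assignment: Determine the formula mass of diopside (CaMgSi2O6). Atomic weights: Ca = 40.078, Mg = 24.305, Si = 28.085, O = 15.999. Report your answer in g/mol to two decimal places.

216.55 g/mol

M = 1(40.078) + 1(24.305) + 2(28.085) + 6(15.999)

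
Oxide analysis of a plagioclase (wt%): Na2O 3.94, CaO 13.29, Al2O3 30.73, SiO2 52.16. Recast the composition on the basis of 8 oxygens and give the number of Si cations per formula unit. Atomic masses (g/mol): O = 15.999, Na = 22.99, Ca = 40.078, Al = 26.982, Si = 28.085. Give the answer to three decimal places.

2.361 Si apfu

Na2O (M=61.979): mol = 0.06357; Na = 0.12714, O = 0.06357.
CaO (M=56.077): mol = 0.23700; Ca = 0.23700, O = 0.23700.
Al2O3 (M=101.961): mol = 0.30139; Al = 0.60278, O = 0.90417.
SiO2 (M=60.083): mol = 0.86813; Si = 0.86813, O = 1.73626.
ΣO = 2.94100; factor = 8/ΣO = 2.72016.
Si apfu = 0.86813 × 2.72016 = 2.361.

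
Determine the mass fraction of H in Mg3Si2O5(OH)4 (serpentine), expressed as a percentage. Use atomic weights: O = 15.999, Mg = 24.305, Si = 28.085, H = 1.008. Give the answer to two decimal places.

1.46 weight percent

M(Mg3Si2O5(OH)4) = 277.108 g/mol.
H contributes 4 × 1.008 = 4.032 g per mole.
4.032/277.108 = 0.0146 → 1.46%.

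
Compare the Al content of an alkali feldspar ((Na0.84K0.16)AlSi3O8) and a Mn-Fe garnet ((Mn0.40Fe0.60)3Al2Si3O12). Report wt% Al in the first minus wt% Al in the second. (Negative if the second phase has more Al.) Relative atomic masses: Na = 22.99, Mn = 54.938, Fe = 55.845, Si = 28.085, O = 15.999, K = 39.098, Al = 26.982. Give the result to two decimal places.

First mineral: 26.982 g Al in 264.796 g formula = 10.19 wt% Al.
Second mineral: 53.964 g Al in 496.654 g formula = 10.87 wt% Al.
10.19% − 10.87% gives a difference of -0.68 percentage points.

-0.68 percentage points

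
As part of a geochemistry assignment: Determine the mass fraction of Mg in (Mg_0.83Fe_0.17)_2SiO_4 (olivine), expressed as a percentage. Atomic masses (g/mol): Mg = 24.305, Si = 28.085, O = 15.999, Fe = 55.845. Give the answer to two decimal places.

M((Mg_0.83Fe_0.17)_2SiO_4) = 151.415 g/mol.
Mg contributes 1.66 × 24.305 = 40.346 g per mole.
40.346/151.415 = 0.2665 → 26.65%.

26.65 wt%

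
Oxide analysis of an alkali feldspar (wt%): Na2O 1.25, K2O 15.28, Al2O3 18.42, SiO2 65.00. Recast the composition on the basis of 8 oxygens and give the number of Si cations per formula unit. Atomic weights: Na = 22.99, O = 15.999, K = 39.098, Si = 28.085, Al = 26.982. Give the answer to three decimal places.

Na2O: 1.25/61.979 = 0.02017 mol → 0.04034 mol Na, 0.02017 mol O.
K2O: 15.28/94.195 = 0.16222 mol → 0.32444 mol K, 0.16222 mol O.
Al2O3: 18.42/101.961 = 0.18066 mol → 0.36132 mol Al, 0.54198 mol O.
SiO2: 65.00/60.083 = 1.08184 mol → 1.08184 mol Si, 2.16368 mol O.
Total oxygen = 2.88805 mol. Normalization factor = 8/2.88805 = 2.77004.
Si per 8 O = 1.08184 × 2.77004 = 2.997.

2.997 Si apfu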